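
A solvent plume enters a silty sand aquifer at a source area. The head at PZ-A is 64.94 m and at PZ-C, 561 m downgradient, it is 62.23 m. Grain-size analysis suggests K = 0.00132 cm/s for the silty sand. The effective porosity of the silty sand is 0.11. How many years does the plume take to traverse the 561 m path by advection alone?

Convert K: 0.00132 cm/s × 864 = 1.140 m/day.
Hydraulic gradient i = (64.94 − 62.23) / 561 = 2.71 / 561 = 0.004831.
Darcy flux q = K · i = 1.140 × 0.004831 = 0.005509 m/day.
Seepage velocity v = q / n_e = 0.005509 / 0.11 = 0.05008 m/day.
Travel time t = L / v = 561 / 0.05008 = 11201 days = 30.67 years.

30.7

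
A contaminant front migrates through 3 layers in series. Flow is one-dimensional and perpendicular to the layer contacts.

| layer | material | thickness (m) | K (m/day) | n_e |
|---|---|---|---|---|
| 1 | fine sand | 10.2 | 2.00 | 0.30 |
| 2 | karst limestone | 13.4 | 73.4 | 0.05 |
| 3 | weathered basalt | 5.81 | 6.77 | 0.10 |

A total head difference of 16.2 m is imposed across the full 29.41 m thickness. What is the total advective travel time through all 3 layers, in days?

With flow normal to the layers, continuity requires the same specific discharge q through every layer.
Σ(b_i/K_i) = 10.2/2.00 + 13.4/73.4 + 5.81/6.77 = 6.141 d.
q = Δh / Σ(b_i/K_i) = 16.2 / 6.141 = 2.638 m/day.
In each layer the seepage velocity is v_i = q/n_i, so the layer transit time is t_i = b_i·n_i / q:
  layer 1 (fine sand): t_1 = 10.2 × 0.30 / 2.638 = 1.160 d
  layer 2 (karst limestone): t_2 = 13.4 × 0.05 / 2.638 = 0.2540 d
  layer 3 (weathered basalt): t_3 = 5.81 × 0.10 / 2.638 = 0.2202 d
Total t = Σ t_i = 1.634 days.

1.63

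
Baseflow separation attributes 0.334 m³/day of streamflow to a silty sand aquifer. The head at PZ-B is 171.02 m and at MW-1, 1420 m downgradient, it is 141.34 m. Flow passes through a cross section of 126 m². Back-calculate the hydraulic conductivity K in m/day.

Hydraulic gradient i = (171.02 − 141.34) / 1420 = 29.68 / 1420 = 0.02090.
From Q = K·A·i, K = Q / (A·i) = 0.334 / (126.0 × 0.02090) = 0.1268 m/day.

0.127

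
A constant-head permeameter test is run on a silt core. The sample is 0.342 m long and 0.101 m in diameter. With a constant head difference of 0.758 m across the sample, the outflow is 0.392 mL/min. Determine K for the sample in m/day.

Cross-sectional area A = π·(d/2)² = π × (0.101/2)² = 0.008012 m².
Convert discharge: 0.392 mL/min = 6.533e-09 m³/s.
Darcy's law rearranged: K = Q·L / (A·Δh) = 6.533e-09 × 0.342 / (0.008012 × 0.758) = 3.679e-07 m/s = 0.03179 m/day.

0.0318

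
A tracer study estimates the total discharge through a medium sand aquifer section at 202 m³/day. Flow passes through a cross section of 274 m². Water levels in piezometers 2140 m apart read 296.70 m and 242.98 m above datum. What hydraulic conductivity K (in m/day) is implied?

Hydraulic gradient i = (296.70 − 242.98) / 2140 = 53.72 / 2140 = 0.02510.
From Q = K·A·i, K = Q / (A·i) = 202 / (274.0 × 0.02510) = 29.37 m/day.

29.4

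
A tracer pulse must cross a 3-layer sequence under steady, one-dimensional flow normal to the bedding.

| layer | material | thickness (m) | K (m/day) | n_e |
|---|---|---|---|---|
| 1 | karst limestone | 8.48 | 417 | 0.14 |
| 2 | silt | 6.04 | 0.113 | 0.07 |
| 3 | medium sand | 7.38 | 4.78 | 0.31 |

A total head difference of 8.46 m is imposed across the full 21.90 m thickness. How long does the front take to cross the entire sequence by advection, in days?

25.3

With flow normal to the layers, continuity requires the same specific discharge q through every layer.
Σ(b_i/K_i) = 8.48/417 + 6.04/0.113 + 7.38/4.78 = 55.02 d.
q = Δh / Σ(b_i/K_i) = 8.46 / 55.02 = 0.1538 m/day.
In each layer the seepage velocity is v_i = q/n_i, so the layer transit time is t_i = b_i·n_i / q:
  layer 1 (karst limestone): t_1 = 8.48 × 0.14 / 0.1538 = 7.720 d
  layer 2 (silt): t_2 = 6.04 × 0.07 / 0.1538 = 2.749 d
  layer 3 (medium sand): t_3 = 7.38 × 0.31 / 0.1538 = 14.88 d
Total t = Σ t_i = 25.35 days.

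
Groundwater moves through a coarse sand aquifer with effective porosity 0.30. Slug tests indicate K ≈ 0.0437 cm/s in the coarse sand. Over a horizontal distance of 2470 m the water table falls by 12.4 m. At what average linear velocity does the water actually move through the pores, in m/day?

Convert K: 0.0437 cm/s × 864 = 37.76 m/day.
Hydraulic gradient i = Δh / L = 12.4 / 2470 = 0.005020.
Darcy flux q = K · i = 37.76 × 0.005020 = 0.1895 m/day.
Seepage velocity v = q / n_e = 0.1895 / 0.30 = 0.6318 m/day.

0.632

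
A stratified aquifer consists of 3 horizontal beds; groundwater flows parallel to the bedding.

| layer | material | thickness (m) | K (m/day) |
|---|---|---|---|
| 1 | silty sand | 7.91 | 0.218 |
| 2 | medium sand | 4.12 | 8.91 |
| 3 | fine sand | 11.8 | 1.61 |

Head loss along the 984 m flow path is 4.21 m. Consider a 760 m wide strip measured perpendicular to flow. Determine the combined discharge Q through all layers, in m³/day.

187

Flow is parallel to layering, so each bed carries its own Darcy discharge and the transmissivities add.
Σ(K_i·b_i) = 0.218×7.91 + 8.91×4.12 + 1.61×11.8 = 57.43 m²/day.
Hydraulic gradient i = Δh / L = 4.21 / 984 = 0.004278.
Q = Σ(K_i·b_i) · W · i = 57.43 × 760 × 0.004278 = 186.7 m³/day.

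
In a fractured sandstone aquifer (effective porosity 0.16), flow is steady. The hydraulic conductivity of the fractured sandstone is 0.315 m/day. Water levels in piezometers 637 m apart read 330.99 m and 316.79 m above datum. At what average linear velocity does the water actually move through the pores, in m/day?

Hydraulic gradient i = (330.99 − 316.79) / 637 = 14.2 / 637 = 0.02229.
Darcy flux q = K · i = 0.3150 × 0.02229 = 0.007022 m/day.
Seepage velocity v = q / n_e = 0.007022 / 0.16 = 0.04389 m/day.

0.0439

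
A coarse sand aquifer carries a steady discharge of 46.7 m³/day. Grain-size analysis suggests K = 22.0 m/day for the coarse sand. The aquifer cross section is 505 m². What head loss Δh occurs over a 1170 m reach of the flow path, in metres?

From Q = K·A·i, i = Q / (K·A) = 46.7 / (22.00 × 505.0) = 0.004203.
Head loss Δh = i · L = 0.004203 × 1170 = 4.918 m.

4.92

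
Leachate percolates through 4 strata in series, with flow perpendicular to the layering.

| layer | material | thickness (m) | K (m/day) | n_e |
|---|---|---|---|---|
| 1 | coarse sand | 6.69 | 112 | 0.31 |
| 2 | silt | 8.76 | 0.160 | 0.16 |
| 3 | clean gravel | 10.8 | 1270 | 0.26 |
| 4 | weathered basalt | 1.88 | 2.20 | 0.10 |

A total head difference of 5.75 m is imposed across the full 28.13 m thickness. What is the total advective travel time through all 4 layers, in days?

With flow normal to the layers, continuity requires the same specific discharge q through every layer.
Σ(b_i/K_i) = 6.69/112 + 8.76/0.160 + 10.8/1270 + 1.88/2.20 = 55.67 d.
q = Δh / Σ(b_i/K_i) = 5.75 / 55.67 = 0.1033 m/day.
In each layer the seepage velocity is v_i = q/n_i, so the layer transit time is t_i = b_i·n_i / q:
  layer 1 (coarse sand): t_1 = 6.69 × 0.31 / 0.1033 = 20.08 d
  layer 2 (silt): t_2 = 8.76 × 0.16 / 0.1033 = 13.57 d
  layer 3 (clean gravel): t_3 = 10.8 × 0.26 / 0.1033 = 27.19 d
  layer 4 (weathered basalt): t_4 = 1.88 × 0.10 / 0.1033 = 1.820 d
Total t = Σ t_i = 62.66 days.

62.7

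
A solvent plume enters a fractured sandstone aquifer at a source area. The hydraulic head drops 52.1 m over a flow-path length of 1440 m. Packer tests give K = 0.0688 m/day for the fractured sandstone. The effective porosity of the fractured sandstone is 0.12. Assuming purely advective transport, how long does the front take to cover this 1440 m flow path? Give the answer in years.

190

Hydraulic gradient i = Δh / L = 52.1 / 1440 = 0.03618.
Darcy flux q = K · i = 0.06880 × 0.03618 = 0.002489 m/day.
Seepage velocity v = q / n_e = 0.002489 / 0.12 = 0.02074 m/day.
Travel time t = L / v = 1440 / 0.02074 = 69419 days = 190.1 years.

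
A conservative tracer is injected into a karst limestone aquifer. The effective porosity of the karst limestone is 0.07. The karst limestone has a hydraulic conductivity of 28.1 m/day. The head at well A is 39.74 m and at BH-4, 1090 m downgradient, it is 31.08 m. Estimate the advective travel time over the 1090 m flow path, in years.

0.936

Hydraulic gradient i = (39.74 − 31.08) / 1090 = 8.66 / 1090 = 0.007945.
Darcy flux q = K · i = 28.10 × 0.007945 = 0.2233 m/day.
Seepage velocity v = q / n_e = 0.2233 / 0.07 = 3.189 m/day.
Travel time t = L / v = 1090 / 3.189 = 341.8 days = 0.9357 years.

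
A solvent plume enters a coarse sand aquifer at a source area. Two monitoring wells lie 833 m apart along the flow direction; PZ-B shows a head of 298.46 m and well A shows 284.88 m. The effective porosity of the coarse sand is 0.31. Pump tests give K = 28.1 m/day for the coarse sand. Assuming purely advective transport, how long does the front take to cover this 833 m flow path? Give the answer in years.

1.54

Hydraulic gradient i = (298.46 − 284.88) / 833 = 13.58 / 833 = 0.01630.
Darcy flux q = K · i = 28.10 × 0.01630 = 0.4581 m/day.
Seepage velocity v = q / n_e = 0.4581 / 0.31 = 1.478 m/day.
Travel time t = L / v = 833 / 1.478 = 563.7 days = 1.543 years.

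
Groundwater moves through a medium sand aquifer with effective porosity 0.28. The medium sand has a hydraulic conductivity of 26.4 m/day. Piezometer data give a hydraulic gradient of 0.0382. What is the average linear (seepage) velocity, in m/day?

3.60

Hydraulic gradient i = 0.0382.
Darcy flux q = K · i = 26.40 × 0.03820 = 1.008 m/day.
Seepage velocity v = q / n_e = 1.008 / 0.28 = 3.602 m/day.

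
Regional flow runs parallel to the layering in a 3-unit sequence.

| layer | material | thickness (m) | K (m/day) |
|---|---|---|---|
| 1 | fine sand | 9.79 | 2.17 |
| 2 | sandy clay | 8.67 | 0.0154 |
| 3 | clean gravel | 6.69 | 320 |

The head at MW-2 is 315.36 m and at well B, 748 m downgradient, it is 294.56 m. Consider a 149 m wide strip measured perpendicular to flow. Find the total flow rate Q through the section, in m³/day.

Flow is parallel to layering, so each bed carries its own Darcy discharge and the transmissivities add.
Σ(K_i·b_i) = 2.17×9.79 + 0.0154×8.67 + 320×6.69 = 2162 m²/day.
Hydraulic gradient i = (315.36 − 294.56) / 748 = 20.8 / 748 = 0.02781.
Q = Σ(K_i·b_i) · W · i = 2162 × 149 × 0.02781 = 8959 m³/day.

8960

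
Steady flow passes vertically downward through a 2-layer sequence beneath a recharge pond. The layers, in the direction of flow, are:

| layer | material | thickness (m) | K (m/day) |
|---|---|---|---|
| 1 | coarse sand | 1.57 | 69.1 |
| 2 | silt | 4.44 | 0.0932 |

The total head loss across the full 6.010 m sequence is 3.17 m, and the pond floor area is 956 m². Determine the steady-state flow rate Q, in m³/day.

63.6

Flow is perpendicular to layering, so the layers act in series and the equivalent K is the thickness-weighted harmonic mean.
Total thickness L = 1.57 + 4.44 = 6.010 m.
Σ(b_i/K_i) = 1.57/69.1 + 4.44/0.0932 = 47.66 d.
K_eq = L / Σ(b_i/K_i) = 6.010 / 47.66 = 0.1261 m/day.
Q = K_eq · A · (Δh/L) = 0.1261 × 956 × (3.17/6.010) = 63.58 m³/day.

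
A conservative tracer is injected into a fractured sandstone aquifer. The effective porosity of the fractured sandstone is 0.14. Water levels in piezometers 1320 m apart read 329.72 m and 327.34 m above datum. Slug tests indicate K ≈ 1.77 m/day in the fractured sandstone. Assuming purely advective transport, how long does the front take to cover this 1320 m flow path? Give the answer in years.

159

Hydraulic gradient i = (329.72 − 327.34) / 1320 = 2.38 / 1320 = 0.001803.
Darcy flux q = K · i = 1.770 × 0.001803 = 0.003191 m/day.
Seepage velocity v = q / n_e = 0.003191 / 0.14 = 0.02280 m/day.
Travel time t = L / v = 1320 / 0.02280 = 57906 days = 158.5 years.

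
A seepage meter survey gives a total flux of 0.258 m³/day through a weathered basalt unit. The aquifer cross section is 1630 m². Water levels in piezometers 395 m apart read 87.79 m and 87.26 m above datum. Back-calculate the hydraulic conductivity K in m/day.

Hydraulic gradient i = (87.79 − 87.26) / 395 = 0.53 / 395 = 0.001342.
From Q = K·A·i, K = Q / (A·i) = 0.258 / (1630 × 0.001342) = 0.1180 m/day.

0.118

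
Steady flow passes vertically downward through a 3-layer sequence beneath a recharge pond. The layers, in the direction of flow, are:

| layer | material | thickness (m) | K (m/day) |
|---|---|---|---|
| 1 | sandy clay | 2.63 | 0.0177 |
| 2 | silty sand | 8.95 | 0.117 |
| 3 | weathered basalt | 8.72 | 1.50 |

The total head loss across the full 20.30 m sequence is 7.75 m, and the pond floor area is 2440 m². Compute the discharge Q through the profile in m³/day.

81.9

Flow is perpendicular to layering, so the layers act in series and the equivalent K is the thickness-weighted harmonic mean.
Total thickness L = 2.63 + 8.95 + 8.72 = 20.30 m.
Σ(b_i/K_i) = 2.63/0.0177 + 8.95/0.117 + 8.72/1.50 = 230.9 d.
K_eq = L / Σ(b_i/K_i) = 20.30 / 230.9 = 0.08792 m/day.
Q = K_eq · A · (Δh/L) = 0.08792 × 2440 × (7.75/20.30) = 81.90 m³/day.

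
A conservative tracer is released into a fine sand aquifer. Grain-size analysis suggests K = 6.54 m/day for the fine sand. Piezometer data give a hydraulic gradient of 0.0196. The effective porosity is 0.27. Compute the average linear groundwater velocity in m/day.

0.475

Hydraulic gradient i = 0.0196.
Darcy flux q = K · i = 6.540 × 0.01960 = 0.1282 m/day.
Seepage velocity v = q / n_e = 0.1282 / 0.27 = 0.4748 m/day.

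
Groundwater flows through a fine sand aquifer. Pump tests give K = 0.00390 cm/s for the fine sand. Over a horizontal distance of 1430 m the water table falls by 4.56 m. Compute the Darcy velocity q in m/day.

0.0107

Convert K: 0.00390 cm/s × 864 = 3.370 m/day.
Hydraulic gradient i = Δh / L = 4.56 / 1430 = 0.003189.
Specific discharge q = K · i = 3.370 × 0.003189 = 0.01075 m/day.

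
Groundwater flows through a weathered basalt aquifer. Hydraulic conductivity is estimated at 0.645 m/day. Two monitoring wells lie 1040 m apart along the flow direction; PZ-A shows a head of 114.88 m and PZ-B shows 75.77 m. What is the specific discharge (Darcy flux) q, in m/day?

Hydraulic gradient i = (114.88 − 75.77) / 1040 = 39.11 / 1040 = 0.03761.
Specific discharge q = K · i = 0.6450 × 0.03761 = 0.02426 m/day.

0.0243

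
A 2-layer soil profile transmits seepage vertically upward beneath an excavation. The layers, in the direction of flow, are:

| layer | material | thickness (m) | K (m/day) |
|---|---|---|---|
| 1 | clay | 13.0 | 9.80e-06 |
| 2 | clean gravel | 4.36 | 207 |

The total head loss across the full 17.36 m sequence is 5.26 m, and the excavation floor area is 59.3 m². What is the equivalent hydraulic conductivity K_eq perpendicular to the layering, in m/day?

1.31e-05

Flow is perpendicular to layering, so the layers act in series and the equivalent K is the thickness-weighted harmonic mean.
Total thickness L = 13.0 + 4.36 = 17.36 m.
Σ(b_i/K_i) = 13.0/9.80e-06 + 4.36/207 = 1.327e+06 d.
K_eq = L / Σ(b_i/K_i) = 17.36 / 1.327e+06 = 1.309e-05 m/day.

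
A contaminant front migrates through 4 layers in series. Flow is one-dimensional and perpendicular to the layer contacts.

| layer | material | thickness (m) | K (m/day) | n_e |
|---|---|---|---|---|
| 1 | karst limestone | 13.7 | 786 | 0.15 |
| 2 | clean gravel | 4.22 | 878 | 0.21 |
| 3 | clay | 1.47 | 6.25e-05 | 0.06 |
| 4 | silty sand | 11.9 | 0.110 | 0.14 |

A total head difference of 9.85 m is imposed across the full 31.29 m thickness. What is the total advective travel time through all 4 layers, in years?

30.8

With flow normal to the layers, continuity requires the same specific discharge q through every layer.
Σ(b_i/K_i) = 13.7/786 + 4.22/878 + 1.47/6.25e-05 + 11.9/0.110 = 23628 d.
q = Δh / Σ(b_i/K_i) = 9.85 / 23628 = 0.0004169 m/day.
In each layer the seepage velocity is v_i = q/n_i, so the layer transit time is t_i = b_i·n_i / q:
  layer 1 (karst limestone): t_1 = 13.7 × 0.15 / 0.0004169 = 4930 d
  layer 2 (clean gravel): t_2 = 4.22 × 0.21 / 0.0004169 = 2126 d
  layer 3 (clay): t_3 = 1.47 × 0.06 / 0.0004169 = 211.6 d
  layer 4 (silty sand): t_4 = 11.9 × 0.14 / 0.0004169 = 3996 d
Total t = Σ t_i = 11263 days = 30.84 years.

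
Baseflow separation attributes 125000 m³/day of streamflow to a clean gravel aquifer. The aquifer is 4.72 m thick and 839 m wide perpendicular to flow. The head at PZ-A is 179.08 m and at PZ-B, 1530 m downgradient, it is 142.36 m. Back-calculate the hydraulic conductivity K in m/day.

Cross-sectional area A = 839 × 4.72 = 3960 m².
Hydraulic gradient i = (179.08 − 142.36) / 1530 = 36.72 / 1530 = 0.02400.
From Q = K·A·i, K = Q / (A·i) = 125000 / (3960 × 0.02400) = 1315 m/day.

1320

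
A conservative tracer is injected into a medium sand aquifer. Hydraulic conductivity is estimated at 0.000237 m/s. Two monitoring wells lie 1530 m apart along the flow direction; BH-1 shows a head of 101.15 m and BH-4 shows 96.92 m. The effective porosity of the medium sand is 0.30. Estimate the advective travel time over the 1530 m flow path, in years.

22.2

Convert K: 0.000237 m/s × 86400 = 20.48 m/day.
Hydraulic gradient i = (101.15 − 96.92) / 1530 = 4.23 / 1530 = 0.002765.
Darcy flux q = K · i = 20.48 × 0.002765 = 0.05661 m/day.
Seepage velocity v = q / n_e = 0.05661 / 0.30 = 0.1887 m/day.
Travel time t = L / v = 1530 / 0.1887 = 8108 days = 22.20 years.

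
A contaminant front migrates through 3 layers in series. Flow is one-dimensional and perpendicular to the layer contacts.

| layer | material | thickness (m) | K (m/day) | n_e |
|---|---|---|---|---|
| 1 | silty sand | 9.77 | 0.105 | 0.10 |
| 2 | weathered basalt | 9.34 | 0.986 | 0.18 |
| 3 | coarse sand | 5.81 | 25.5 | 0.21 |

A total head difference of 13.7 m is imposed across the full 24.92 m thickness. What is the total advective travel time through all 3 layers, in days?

With flow normal to the layers, continuity requires the same specific discharge q through every layer.
Σ(b_i/K_i) = 9.77/0.105 + 9.34/0.986 + 5.81/25.5 = 102.7 d.
q = Δh / Σ(b_i/K_i) = 13.7 / 102.7 = 0.1333 m/day.
In each layer the seepage velocity is v_i = q/n_i, so the layer transit time is t_i = b_i·n_i / q:
  layer 1 (silty sand): t_1 = 9.77 × 0.10 / 0.1333 = 7.327 d
  layer 2 (weathered basalt): t_2 = 9.34 × 0.18 / 0.1333 = 12.61 d
  layer 3 (coarse sand): t_3 = 5.81 × 0.21 / 0.1333 = 9.151 d
Total t = Σ t_i = 29.09 days.

29.1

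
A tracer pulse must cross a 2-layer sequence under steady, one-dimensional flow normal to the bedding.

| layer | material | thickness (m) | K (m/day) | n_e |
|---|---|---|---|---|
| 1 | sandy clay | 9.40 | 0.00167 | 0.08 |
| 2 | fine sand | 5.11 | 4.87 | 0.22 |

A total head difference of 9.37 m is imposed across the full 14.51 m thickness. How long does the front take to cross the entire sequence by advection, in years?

3.09

With flow normal to the layers, continuity requires the same specific discharge q through every layer.
Σ(b_i/K_i) = 9.40/0.00167 + 5.11/4.87 = 5630 d.
q = Δh / Σ(b_i/K_i) = 9.37 / 5630 = 0.001664 m/day.
In each layer the seepage velocity is v_i = q/n_i, so the layer transit time is t_i = b_i·n_i / q:
  layer 1 (sandy clay): t_1 = 9.40 × 0.08 / 0.001664 = 451.8 d
  layer 2 (fine sand): t_2 = 5.11 × 0.22 / 0.001664 = 675.5 d
Total t = Σ t_i = 1127 days = 3.086 years.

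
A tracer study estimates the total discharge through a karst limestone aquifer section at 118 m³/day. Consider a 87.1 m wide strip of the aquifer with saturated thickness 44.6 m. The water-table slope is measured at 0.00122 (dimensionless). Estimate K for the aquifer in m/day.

24.9

Cross-sectional area A = 87.1 × 44.6 = 3885 m².
Hydraulic gradient i = 0.00122.
From Q = K·A·i, K = Q / (A·i) = 118 / (3885 × 0.001220) = 24.90 m/day.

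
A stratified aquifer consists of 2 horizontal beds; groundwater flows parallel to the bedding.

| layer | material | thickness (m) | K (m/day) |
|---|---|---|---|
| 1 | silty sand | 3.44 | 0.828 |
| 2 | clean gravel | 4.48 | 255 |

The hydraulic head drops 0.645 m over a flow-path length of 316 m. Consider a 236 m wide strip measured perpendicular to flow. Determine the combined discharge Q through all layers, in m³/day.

552

Flow is parallel to layering, so each bed carries its own Darcy discharge and the transmissivities add.
Σ(K_i·b_i) = 0.828×3.44 + 255×4.48 = 1145 m²/day.
Hydraulic gradient i = Δh / L = 0.645 / 316 = 0.002041.
Q = Σ(K_i·b_i) · W · i = 1145 × 236 × 0.002041 = 551.7 m³/day.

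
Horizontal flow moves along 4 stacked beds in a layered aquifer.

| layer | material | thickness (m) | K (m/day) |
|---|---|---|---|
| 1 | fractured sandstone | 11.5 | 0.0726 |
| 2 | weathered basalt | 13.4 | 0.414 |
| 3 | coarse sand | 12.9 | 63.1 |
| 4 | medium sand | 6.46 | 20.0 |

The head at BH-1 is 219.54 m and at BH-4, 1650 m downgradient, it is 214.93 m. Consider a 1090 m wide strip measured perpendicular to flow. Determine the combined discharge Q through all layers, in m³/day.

Flow is parallel to layering, so each bed carries its own Darcy discharge and the transmissivities add.
Σ(K_i·b_i) = 0.0726×11.5 + 0.414×13.4 + 63.1×12.9 + 20.0×6.46 = 949.6 m²/day.
Hydraulic gradient i = (219.54 − 214.93) / 1650 = 4.61 / 1650 = 0.002794.
Q = Σ(K_i·b_i) · W · i = 949.6 × 1090 × 0.002794 = 2892 m³/day.

2890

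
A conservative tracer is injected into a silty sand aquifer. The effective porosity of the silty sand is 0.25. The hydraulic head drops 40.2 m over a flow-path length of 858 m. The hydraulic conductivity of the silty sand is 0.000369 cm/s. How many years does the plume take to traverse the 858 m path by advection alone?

39.3

Convert K: 0.000369 cm/s × 864 = 0.3188 m/day.
Hydraulic gradient i = Δh / L = 40.2 / 858 = 0.04685.
Darcy flux q = K · i = 0.3188 × 0.04685 = 0.01494 m/day.
Seepage velocity v = q / n_e = 0.01494 / 0.25 = 0.05975 m/day.
Travel time t = L / v = 858 / 0.05975 = 14360 days = 39.31 years.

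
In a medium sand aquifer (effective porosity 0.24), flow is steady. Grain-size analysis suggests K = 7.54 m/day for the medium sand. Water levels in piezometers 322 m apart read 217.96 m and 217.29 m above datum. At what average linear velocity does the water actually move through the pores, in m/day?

Hydraulic gradient i = (217.96 − 217.29) / 322 = 0.67 / 322 = 0.002081.
Darcy flux q = K · i = 7.540 × 0.002081 = 0.01569 m/day.
Seepage velocity v = q / n_e = 0.01569 / 0.24 = 0.06537 m/day.

0.0654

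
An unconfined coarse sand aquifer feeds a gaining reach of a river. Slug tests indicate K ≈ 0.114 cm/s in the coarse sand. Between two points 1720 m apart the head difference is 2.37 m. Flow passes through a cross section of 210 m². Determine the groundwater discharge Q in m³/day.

Convert K: 0.114 cm/s × 864 = 98.50 m/day.
Hydraulic gradient i = Δh / L = 2.37 / 1720 = 0.001378.
Darcy's law: Q = K · A · i = 98.50 × 210.0 × 0.001378 = 28.50 m³/day.

28.5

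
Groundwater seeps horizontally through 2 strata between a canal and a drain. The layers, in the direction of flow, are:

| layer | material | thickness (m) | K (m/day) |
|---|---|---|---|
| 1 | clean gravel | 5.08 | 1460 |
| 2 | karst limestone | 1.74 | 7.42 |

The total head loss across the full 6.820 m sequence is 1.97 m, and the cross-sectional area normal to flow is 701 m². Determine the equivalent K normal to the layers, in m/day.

28.7

Flow is perpendicular to layering, so the layers act in series and the equivalent K is the thickness-weighted harmonic mean.
Total thickness L = 5.08 + 1.74 = 6.820 m.
Σ(b_i/K_i) = 5.08/1460 + 1.74/7.42 = 0.2380 d.
K_eq = L / Σ(b_i/K_i) = 6.820 / 0.2380 = 28.66 m/day.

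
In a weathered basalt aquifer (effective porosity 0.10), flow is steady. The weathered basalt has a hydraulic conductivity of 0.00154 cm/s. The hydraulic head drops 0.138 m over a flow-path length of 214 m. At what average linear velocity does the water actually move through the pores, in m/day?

Convert K: 0.00154 cm/s × 864 = 1.331 m/day.
Hydraulic gradient i = Δh / L = 0.138 / 214 = 0.0006449.
Darcy flux q = K · i = 1.331 × 0.0006449 = 0.0008580 m/day.
Seepage velocity v = q / n_e = 0.0008580 / 0.10 = 0.008580 m/day.

0.00858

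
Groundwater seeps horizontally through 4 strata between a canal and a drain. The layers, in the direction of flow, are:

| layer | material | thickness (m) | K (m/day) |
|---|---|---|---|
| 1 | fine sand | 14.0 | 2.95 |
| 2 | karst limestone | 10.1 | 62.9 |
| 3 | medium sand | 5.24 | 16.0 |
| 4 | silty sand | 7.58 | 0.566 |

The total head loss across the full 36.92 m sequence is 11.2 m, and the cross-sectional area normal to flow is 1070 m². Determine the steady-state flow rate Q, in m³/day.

643

Flow is perpendicular to layering, so the layers act in series and the equivalent K is the thickness-weighted harmonic mean.
Total thickness L = 14.0 + 10.1 + 5.24 + 7.58 = 36.92 m.
Σ(b_i/K_i) = 14.0/2.95 + 10.1/62.9 + 5.24/16.0 + 7.58/0.566 = 18.63 d.
K_eq = L / Σ(b_i/K_i) = 36.92 / 18.63 = 1.982 m/day.
Q = K_eq · A · (Δh/L) = 1.982 × 1070 × (11.2/36.92) = 643.4 m³/day.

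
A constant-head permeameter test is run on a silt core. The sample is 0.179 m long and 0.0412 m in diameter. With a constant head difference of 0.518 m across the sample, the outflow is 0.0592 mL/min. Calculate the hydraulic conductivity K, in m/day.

0.0221

Cross-sectional area A = π·(d/2)² = π × (0.0412/2)² = 0.001333 m².
Convert discharge: 0.0592 mL/min = 9.867e-10 m³/s.
Darcy's law rearranged: K = Q·L / (A·Δh) = 9.867e-10 × 0.179 / (0.001333 × 0.518) = 2.557e-07 m/s = 0.02210 m/day.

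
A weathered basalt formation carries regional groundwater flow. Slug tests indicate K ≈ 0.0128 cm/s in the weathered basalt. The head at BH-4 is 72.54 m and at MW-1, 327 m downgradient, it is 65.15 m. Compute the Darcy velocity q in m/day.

Convert K: 0.0128 cm/s × 864 = 11.06 m/day.
Hydraulic gradient i = (72.54 − 65.15) / 327 = 7.39 / 327 = 0.02260.
Specific discharge q = K · i = 11.06 × 0.02260 = 0.2499 m/day.

0.250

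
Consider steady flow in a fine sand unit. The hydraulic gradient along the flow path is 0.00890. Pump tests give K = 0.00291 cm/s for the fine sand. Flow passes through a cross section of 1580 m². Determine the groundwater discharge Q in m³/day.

35.4

Convert K: 0.00291 cm/s × 864 = 2.514 m/day.
Hydraulic gradient i = 0.00890.
Darcy's law: Q = K · A · i = 2.514 × 1580 × 0.008900 = 35.36 m³/day.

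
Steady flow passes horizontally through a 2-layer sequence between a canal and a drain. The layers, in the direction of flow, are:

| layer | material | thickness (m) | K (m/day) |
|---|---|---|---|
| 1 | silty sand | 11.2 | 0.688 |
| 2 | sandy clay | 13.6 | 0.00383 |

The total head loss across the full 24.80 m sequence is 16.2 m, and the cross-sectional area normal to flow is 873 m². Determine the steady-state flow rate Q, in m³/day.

3.96

Flow is perpendicular to layering, so the layers act in series and the equivalent K is the thickness-weighted harmonic mean.
Total thickness L = 11.2 + 13.6 = 24.80 m.
Σ(b_i/K_i) = 11.2/0.688 + 13.6/0.00383 = 3567 d.
K_eq = L / Σ(b_i/K_i) = 24.80 / 3567 = 0.006952 m/day.
Q = K_eq · A · (Δh/L) = 0.006952 × 873 × (16.2/24.80) = 3.965 m³/day.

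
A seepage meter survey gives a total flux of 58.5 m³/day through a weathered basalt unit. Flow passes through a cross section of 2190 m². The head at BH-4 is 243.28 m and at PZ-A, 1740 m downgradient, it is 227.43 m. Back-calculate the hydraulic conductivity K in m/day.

Hydraulic gradient i = (243.28 − 227.43) / 1740 = 15.85 / 1740 = 0.009109.
From Q = K·A·i, K = Q / (A·i) = 58.5 / (2190 × 0.009109) = 2.932 m/day.

2.93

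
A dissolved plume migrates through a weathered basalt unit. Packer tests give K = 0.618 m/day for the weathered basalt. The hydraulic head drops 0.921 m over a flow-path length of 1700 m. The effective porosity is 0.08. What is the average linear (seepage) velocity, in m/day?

0.00419

Hydraulic gradient i = Δh / L = 0.921 / 1700 = 0.0005418.
Darcy flux q = K · i = 0.6180 × 0.0005418 = 0.0003348 m/day.
Seepage velocity v = q / n_e = 0.0003348 / 0.08 = 0.004185 m/day.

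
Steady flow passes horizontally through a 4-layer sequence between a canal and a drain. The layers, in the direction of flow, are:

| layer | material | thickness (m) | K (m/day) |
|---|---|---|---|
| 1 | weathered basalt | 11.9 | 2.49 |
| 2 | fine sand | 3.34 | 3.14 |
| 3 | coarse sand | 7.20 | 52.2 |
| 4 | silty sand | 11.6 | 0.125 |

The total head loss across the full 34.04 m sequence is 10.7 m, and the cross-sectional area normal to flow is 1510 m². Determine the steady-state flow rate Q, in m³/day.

164

Flow is perpendicular to layering, so the layers act in series and the equivalent K is the thickness-weighted harmonic mean.
Total thickness L = 11.9 + 3.34 + 7.20 + 11.6 = 34.04 m.
Σ(b_i/K_i) = 11.9/2.49 + 3.34/3.14 + 7.20/52.2 + 11.6/0.125 = 98.78 d.
K_eq = L / Σ(b_i/K_i) = 34.04 / 98.78 = 0.3446 m/day.
Q = K_eq · A · (Δh/L) = 0.3446 × 1510 × (10.7/34.04) = 163.6 m³/day.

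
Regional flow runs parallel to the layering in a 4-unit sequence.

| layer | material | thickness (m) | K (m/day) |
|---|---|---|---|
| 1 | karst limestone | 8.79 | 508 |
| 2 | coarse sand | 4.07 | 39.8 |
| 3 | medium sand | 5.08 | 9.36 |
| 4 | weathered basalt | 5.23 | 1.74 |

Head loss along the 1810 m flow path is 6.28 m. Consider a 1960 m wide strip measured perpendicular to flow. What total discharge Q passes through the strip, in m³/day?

31900

Flow is parallel to layering, so each bed carries its own Darcy discharge and the transmissivities add.
Σ(K_i·b_i) = 508×8.79 + 39.8×4.07 + 9.36×5.08 + 1.74×5.23 = 4684 m²/day.
Hydraulic gradient i = Δh / L = 6.28 / 1810 = 0.003470.
Q = Σ(K_i·b_i) · W · i = 4684 × 1960 × 0.003470 = 31853 m³/day.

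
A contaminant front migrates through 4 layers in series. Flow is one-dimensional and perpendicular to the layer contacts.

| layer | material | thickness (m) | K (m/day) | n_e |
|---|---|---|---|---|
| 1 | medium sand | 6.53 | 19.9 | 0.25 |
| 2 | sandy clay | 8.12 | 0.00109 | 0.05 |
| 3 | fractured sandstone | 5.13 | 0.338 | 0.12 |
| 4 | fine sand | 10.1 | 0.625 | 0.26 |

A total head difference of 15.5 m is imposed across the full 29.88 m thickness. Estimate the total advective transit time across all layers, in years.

6.98

With flow normal to the layers, continuity requires the same specific discharge q through every layer.
Σ(b_i/K_i) = 6.53/19.9 + 8.12/0.00109 + 5.13/0.338 + 10.1/0.625 = 7481 d.
q = Δh / Σ(b_i/K_i) = 15.5 / 7481 = 0.002072 m/day.
In each layer the seepage velocity is v_i = q/n_i, so the layer transit time is t_i = b_i·n_i / q:
  layer 1 (medium sand): t_1 = 6.53 × 0.25 / 0.002072 = 787.9 d
  layer 2 (sandy clay): t_2 = 8.12 × 0.05 / 0.002072 = 196.0 d
  layer 3 (fractured sandstone): t_3 = 5.13 × 0.12 / 0.002072 = 297.1 d
  layer 4 (fine sand): t_4 = 10.1 × 0.26 / 0.002072 = 1267 d
Total t = Σ t_i = 2548 days = 6.977 years.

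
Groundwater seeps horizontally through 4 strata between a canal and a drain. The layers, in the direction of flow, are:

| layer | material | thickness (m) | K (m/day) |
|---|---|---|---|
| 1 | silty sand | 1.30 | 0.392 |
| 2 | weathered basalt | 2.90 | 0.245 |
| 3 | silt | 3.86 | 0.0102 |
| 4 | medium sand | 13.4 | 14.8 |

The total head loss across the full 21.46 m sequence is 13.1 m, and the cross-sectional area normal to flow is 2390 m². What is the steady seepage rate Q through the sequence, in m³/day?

79.4

Flow is perpendicular to layering, so the layers act in series and the equivalent K is the thickness-weighted harmonic mean.
Total thickness L = 1.30 + 2.90 + 3.86 + 13.4 = 21.46 m.
Σ(b_i/K_i) = 1.30/0.392 + 2.90/0.245 + 3.86/0.0102 + 13.4/14.8 = 394.5 d.
K_eq = L / Σ(b_i/K_i) = 21.46 / 394.5 = 0.05440 m/day.
Q = K_eq · A · (Δh/L) = 0.05440 × 2390 × (13.1/21.46) = 79.37 m³/day.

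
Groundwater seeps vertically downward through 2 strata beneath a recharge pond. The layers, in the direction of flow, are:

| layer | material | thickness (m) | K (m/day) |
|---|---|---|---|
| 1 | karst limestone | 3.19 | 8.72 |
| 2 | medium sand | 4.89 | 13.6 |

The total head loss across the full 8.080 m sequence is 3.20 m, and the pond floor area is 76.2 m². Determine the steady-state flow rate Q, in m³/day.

336

Flow is perpendicular to layering, so the layers act in series and the equivalent K is the thickness-weighted harmonic mean.
Total thickness L = 3.19 + 4.89 = 8.080 m.
Σ(b_i/K_i) = 3.19/8.72 + 4.89/13.6 = 0.7254 d.
K_eq = L / Σ(b_i/K_i) = 8.080 / 0.7254 = 11.14 m/day.
Q = K_eq · A · (Δh/L) = 11.14 × 76.2 × (3.20/8.080) = 336.2 m³/day.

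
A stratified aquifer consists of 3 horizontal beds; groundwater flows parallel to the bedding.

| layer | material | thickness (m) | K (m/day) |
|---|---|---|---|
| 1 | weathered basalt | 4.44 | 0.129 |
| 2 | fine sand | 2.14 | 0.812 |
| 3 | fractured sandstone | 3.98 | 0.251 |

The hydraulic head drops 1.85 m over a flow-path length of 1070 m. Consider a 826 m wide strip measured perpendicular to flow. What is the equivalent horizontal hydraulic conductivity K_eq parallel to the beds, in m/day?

Flow is parallel to layering, so each bed carries its own Darcy discharge and the transmissivities add.
Σ(K_i·b_i) = 0.129×4.44 + 0.812×2.14 + 0.251×3.98 = 3.309 m²/day.
Total thickness b = 10.56 m, so K_eq = Σ(K_i·b_i)/b = 0.3134 m/day.

0.313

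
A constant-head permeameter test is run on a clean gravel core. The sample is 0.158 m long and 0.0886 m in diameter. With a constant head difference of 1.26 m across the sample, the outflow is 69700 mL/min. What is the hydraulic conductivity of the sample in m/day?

Cross-sectional area A = π·(d/2)² = π × (0.0886/2)² = 0.006165 m².
Convert discharge: 69700 mL/min = 0.001162 m³/s.
Darcy's law rearranged: K = Q·L / (A·Δh) = 0.001162 × 0.158 / (0.006165 × 1.26) = 0.02363 m/s = 2041 m/day.

2040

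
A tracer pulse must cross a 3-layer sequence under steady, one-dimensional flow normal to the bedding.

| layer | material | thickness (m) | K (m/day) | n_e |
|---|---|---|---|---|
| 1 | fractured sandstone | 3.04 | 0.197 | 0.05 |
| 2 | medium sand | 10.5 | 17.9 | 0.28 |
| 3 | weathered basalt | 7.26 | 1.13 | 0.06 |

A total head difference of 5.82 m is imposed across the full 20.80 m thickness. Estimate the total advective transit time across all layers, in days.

With flow normal to the layers, continuity requires the same specific discharge q through every layer.
Σ(b_i/K_i) = 3.04/0.197 + 10.5/17.9 + 7.26/1.13 = 22.44 d.
q = Δh / Σ(b_i/K_i) = 5.82 / 22.44 = 0.2593 m/day.
In each layer the seepage velocity is v_i = q/n_i, so the layer transit time is t_i = b_i·n_i / q:
  layer 1 (fractured sandstone): t_1 = 3.04 × 0.05 / 0.2593 = 0.5861 d
  layer 2 (medium sand): t_2 = 10.5 × 0.28 / 0.2593 = 11.34 d
  layer 3 (weathered basalt): t_3 = 7.26 × 0.06 / 0.2593 = 1.680 d
Total t = Σ t_i = 13.60 days.

13.6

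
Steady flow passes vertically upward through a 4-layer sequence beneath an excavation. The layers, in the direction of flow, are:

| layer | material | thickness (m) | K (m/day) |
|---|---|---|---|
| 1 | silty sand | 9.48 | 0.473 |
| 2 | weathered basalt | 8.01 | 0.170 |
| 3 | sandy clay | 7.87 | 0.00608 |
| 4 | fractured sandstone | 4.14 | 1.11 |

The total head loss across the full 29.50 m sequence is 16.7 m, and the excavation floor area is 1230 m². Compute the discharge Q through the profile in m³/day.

15.0

Flow is perpendicular to layering, so the layers act in series and the equivalent K is the thickness-weighted harmonic mean.
Total thickness L = 9.48 + 8.01 + 7.87 + 4.14 = 29.50 m.
Σ(b_i/K_i) = 9.48/0.473 + 8.01/0.170 + 7.87/0.00608 + 4.14/1.11 = 1365 d.
K_eq = L / Σ(b_i/K_i) = 29.50 / 1365 = 0.02161 m/day.
Q = K_eq · A · (Δh/L) = 0.02161 × 1230 × (16.7/29.50) = 15.05 m³/day.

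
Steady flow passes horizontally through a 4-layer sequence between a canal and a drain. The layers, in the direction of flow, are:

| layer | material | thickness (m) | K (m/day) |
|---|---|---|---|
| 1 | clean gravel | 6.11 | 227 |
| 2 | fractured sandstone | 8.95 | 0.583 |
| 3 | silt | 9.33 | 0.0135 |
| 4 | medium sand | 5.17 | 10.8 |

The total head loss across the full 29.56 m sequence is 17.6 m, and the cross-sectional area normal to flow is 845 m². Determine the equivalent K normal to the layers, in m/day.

Flow is perpendicular to layering, so the layers act in series and the equivalent K is the thickness-weighted harmonic mean.
Total thickness L = 6.11 + 8.95 + 9.33 + 5.17 = 29.56 m.
Σ(b_i/K_i) = 6.11/227 + 8.95/0.583 + 9.33/0.0135 + 5.17/10.8 = 707.0 d.
K_eq = L / Σ(b_i/K_i) = 29.56 / 707.0 = 0.04181 m/day.

0.0418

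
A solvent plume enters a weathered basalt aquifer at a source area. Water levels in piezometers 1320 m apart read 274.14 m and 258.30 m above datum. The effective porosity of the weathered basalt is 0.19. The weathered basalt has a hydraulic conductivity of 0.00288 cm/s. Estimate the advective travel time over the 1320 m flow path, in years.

Convert K: 0.00288 cm/s × 864 = 2.488 m/day.
Hydraulic gradient i = (274.14 − 258.30) / 1320 = 15.84 / 1320 = 0.01200.
Darcy flux q = K · i = 2.488 × 0.01200 = 0.02986 m/day.
Seepage velocity v = q / n_e = 0.02986 / 0.19 = 0.1572 m/day.
Travel time t = L / v = 1320 / 0.1572 = 8399 days = 23.00 years.

23.0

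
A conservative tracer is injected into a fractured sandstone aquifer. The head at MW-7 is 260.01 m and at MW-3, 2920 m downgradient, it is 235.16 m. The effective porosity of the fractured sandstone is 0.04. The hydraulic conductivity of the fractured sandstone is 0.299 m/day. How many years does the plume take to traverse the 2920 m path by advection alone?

Hydraulic gradient i = (260.01 − 235.16) / 2920 = 24.85 / 2920 = 0.008510.
Darcy flux q = K · i = 0.2990 × 0.008510 = 0.002545 m/day.
Seepage velocity v = q / n_e = 0.002545 / 0.04 = 0.06361 m/day.
Travel time t = L / v = 2920 / 0.06361 = 45902 days = 125.7 years.

126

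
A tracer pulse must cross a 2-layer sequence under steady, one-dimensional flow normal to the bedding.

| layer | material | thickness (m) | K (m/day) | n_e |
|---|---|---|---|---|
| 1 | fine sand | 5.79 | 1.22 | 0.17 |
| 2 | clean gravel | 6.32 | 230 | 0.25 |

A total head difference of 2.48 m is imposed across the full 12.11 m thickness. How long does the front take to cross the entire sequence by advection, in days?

4.94

With flow normal to the layers, continuity requires the same specific discharge q through every layer.
Σ(b_i/K_i) = 5.79/1.22 + 6.32/230 = 4.773 d.
q = Δh / Σ(b_i/K_i) = 2.48 / 4.773 = 0.5195 m/day.
In each layer the seepage velocity is v_i = q/n_i, so the layer transit time is t_i = b_i·n_i / q:
  layer 1 (fine sand): t_1 = 5.79 × 0.17 / 0.5195 = 1.895 d
  layer 2 (clean gravel): t_2 = 6.32 × 0.25 / 0.5195 = 3.041 d
Total t = Σ t_i = 4.936 days.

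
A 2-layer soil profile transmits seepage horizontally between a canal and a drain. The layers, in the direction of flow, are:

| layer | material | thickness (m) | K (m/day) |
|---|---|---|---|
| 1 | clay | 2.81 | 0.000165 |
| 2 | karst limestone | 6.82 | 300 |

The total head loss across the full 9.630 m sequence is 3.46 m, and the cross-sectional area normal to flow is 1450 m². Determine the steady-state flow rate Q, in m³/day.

Flow is perpendicular to layering, so the layers act in series and the equivalent K is the thickness-weighted harmonic mean.
Total thickness L = 2.81 + 6.82 = 9.630 m.
Σ(b_i/K_i) = 2.81/0.000165 + 6.82/300 = 17030 d.
K_eq = L / Σ(b_i/K_i) = 9.630 / 17030 = 0.0005655 m/day.
Q = K_eq · A · (Δh/L) = 0.0005655 × 1450 × (3.46/9.630) = 0.2946 m³/day.

0.295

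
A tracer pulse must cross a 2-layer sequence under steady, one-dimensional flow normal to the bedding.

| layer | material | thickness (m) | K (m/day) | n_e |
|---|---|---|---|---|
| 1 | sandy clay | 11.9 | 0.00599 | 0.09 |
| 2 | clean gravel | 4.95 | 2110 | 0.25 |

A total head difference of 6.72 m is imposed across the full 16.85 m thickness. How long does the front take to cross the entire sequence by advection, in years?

1.87

With flow normal to the layers, continuity requires the same specific discharge q through every layer.
Σ(b_i/K_i) = 11.9/0.00599 + 4.95/2110 = 1987 d.
q = Δh / Σ(b_i/K_i) = 6.72 / 1987 = 0.003383 m/day.
In each layer the seepage velocity is v_i = q/n_i, so the layer transit time is t_i = b_i·n_i / q:
  layer 1 (sandy clay): t_1 = 11.9 × 0.09 / 0.003383 = 316.6 d
  layer 2 (clean gravel): t_2 = 4.95 × 0.25 / 0.003383 = 365.8 d
Total t = Σ t_i = 682.5 days = 1.868 years.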